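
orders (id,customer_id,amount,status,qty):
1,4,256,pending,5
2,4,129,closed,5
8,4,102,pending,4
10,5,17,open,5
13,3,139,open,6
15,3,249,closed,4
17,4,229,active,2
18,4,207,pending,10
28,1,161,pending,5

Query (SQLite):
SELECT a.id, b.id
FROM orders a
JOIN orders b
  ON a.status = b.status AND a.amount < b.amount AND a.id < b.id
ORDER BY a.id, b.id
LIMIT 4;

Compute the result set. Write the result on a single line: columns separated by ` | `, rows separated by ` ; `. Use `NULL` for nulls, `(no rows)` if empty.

Pairs (a,b) with same status, a.amount < b.amount, a.id < b.id.
status groups: active:{17} closed:{2,15} open:{10,13} pending:{1,8,18,28}
Ordered by (a.id, b.id); first 4.

2 | 15 ; 8 | 18 ; 8 | 28 ; 10 | 13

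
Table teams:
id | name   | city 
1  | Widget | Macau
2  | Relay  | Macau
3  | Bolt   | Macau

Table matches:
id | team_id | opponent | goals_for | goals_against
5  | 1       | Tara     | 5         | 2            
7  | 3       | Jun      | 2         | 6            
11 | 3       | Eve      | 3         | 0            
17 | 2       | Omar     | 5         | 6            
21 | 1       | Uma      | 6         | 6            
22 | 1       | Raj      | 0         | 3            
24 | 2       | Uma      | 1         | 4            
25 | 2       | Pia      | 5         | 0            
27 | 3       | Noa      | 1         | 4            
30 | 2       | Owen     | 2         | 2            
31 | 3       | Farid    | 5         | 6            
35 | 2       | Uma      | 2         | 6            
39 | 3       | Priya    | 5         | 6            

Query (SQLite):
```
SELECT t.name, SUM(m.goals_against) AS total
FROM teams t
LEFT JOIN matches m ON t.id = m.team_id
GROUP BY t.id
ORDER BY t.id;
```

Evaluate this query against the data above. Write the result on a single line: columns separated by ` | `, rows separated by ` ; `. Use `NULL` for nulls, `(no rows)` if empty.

Widget | 11 ; Relay | 18 ; Bolt | 22

LEFT JOIN keeps every teams row; unmatched ones get NULL for matches columns.
Group by teams.id and compute SUM(m.goals_against). SUM over an all-NULL group is NULL.
  1: ids {5, 21, 22} → SUM(m.goals_against)=11
  2: ids {17, 24, 25, 30, 35} → SUM(m.goals_against)=18
  3: ids {7, 11, 27, 31, 39} → SUM(m.goals_against)=22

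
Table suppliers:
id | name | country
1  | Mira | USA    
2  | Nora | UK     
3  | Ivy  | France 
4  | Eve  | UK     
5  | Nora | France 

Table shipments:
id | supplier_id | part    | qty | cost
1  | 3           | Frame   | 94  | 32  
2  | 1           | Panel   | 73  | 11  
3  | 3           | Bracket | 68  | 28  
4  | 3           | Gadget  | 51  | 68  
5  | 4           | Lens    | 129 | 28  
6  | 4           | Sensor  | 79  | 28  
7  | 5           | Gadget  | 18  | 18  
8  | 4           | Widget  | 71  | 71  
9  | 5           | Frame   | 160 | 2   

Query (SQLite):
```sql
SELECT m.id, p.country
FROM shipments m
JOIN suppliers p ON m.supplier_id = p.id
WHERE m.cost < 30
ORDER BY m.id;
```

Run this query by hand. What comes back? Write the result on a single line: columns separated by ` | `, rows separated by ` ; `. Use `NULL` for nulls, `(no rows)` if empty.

Each shipments row matches the suppliers row where supplier_id = suppliers.id.
Then keep rows with m.cost < 30.

2 | USA ; 3 | France ; 5 | UK ; 6 | UK ; 7 | France ; 9 | France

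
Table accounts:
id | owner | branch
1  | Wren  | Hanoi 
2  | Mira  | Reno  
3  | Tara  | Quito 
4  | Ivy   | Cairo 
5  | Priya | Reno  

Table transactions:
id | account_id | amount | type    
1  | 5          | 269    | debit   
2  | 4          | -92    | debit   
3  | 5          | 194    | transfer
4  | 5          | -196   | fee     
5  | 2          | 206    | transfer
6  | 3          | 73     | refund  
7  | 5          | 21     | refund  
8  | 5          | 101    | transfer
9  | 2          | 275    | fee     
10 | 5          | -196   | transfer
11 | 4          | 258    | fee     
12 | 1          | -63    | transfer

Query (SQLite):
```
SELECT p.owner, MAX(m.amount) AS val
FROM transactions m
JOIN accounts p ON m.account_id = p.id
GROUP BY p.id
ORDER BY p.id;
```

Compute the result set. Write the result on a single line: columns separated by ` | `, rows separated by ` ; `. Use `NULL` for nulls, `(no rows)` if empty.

Wren | -63 ; Mira | 275 ; Tara | 73 ; Ivy | 258 ; Priya | 269

Join each transactions row to its accounts via account_id.
Group joined rows by accounts.id; compute MAX(m.amount) per group.
  1: ids {12} → MAX(m.amount)=-63
  2: ids {5, 9} → MAX(m.amount)=275
  3: ids {6} → MAX(m.amount)=73
  4: ids {2, 11} → MAX(m.amount)=258
  5: ids {1, 3, 4, 7, 8, 10} → MAX(m.amount)=269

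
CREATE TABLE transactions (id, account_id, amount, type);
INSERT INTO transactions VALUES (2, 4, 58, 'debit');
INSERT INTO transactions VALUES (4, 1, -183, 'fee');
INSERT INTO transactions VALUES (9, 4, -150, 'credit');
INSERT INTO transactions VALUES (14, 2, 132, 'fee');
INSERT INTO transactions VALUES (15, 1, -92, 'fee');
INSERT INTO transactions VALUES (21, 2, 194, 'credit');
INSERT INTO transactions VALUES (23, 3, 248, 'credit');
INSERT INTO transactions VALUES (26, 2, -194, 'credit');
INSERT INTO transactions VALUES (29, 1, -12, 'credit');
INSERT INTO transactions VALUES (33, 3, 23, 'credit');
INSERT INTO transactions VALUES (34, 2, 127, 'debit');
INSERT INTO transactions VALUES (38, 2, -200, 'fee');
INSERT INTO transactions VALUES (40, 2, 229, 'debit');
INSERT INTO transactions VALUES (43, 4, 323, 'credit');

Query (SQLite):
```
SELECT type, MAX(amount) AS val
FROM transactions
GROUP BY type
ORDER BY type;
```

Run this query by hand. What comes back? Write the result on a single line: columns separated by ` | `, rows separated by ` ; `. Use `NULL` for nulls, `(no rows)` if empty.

Partition transactions by type; compute MAX(amount) within each group.
  credit: ids {9, 21, 23, 26, 29, 33, 43} → MAX(amount)=323
  debit: ids {2, 34, 40} → MAX(amount)=229
  fee: ids {4, 14, 15, 38} → MAX(amount)=132

credit | 323 ; debit | 229 ; fee | 132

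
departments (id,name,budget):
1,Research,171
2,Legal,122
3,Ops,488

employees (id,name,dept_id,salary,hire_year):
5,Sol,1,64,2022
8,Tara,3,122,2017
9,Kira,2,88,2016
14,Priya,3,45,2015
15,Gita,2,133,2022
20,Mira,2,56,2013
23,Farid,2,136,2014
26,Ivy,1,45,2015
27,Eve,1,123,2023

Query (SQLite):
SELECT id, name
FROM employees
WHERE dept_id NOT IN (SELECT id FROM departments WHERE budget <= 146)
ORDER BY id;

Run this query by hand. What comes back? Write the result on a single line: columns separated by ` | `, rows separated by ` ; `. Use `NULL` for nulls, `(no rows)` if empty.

Inner query: departments.id where budget <= 146.
Outer: keep employees rows whose dept_id is not in that set.
Inner query → {2}

5 | Sol ; 8 | Tara ; 14 | Priya ; 26 | Ivy ; 27 | Eve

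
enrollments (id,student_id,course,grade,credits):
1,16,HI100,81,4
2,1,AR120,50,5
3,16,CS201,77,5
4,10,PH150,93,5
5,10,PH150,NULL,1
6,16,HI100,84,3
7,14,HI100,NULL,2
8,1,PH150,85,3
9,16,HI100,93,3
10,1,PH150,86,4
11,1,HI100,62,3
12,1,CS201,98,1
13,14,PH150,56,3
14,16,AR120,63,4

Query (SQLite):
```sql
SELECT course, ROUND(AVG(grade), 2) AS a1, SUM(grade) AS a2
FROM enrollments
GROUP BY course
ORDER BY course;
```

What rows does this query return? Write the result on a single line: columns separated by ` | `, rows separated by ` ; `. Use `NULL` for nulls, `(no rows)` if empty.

Group enrollments by course.
Per group compute: ROUND(AVG(grade), 2), SUM(grade).
  AR120: ids {2, 14} → ROUND(AVG(grade), 2)=56.5, SUM(grade)=113
  CS201: ids {3, 12} → ROUND(AVG(grade), 2)=87.5, SUM(grade)=175
  HI100: ids {1, 6, 7, 9, 11} → ROUND(AVG(grade), 2)=80, SUM(grade)=320
  PH150: ids {4, 5, 8, 10, 13} → ROUND(AVG(grade), 2)=80, SUM(grade)=320

AR120 | 56.5 | 113 ; CS201 | 87.5 | 175 ; HI100 | 80 | 320 ; PH150 | 80 | 320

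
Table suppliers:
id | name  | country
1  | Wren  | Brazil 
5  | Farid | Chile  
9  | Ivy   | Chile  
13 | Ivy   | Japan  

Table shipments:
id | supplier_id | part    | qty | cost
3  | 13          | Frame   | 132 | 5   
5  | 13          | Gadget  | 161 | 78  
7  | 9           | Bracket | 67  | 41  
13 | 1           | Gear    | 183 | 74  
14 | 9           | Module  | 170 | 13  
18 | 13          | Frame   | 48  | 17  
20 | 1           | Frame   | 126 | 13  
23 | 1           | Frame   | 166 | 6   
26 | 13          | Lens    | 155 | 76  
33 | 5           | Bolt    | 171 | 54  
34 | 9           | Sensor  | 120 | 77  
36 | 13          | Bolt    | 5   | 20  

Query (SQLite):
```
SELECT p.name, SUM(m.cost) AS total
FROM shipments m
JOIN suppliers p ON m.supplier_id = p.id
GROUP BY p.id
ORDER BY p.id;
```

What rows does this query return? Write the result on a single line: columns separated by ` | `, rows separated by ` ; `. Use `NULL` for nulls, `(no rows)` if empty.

Join each shipments row to its suppliers via supplier_id.
Group joined rows by suppliers.id; compute SUM(m.cost) per group.
  1: ids {13, 20, 23} → SUM(m.cost)=93
  5: ids {33} → SUM(m.cost)=54
  9: ids {7, 14, 34} → SUM(m.cost)=131
  13: ids {3, 5, 18, 26, 36} → SUM(m.cost)=196

Wren | 93 ; Farid | 54 ; Ivy | 131 ; Ivy | 196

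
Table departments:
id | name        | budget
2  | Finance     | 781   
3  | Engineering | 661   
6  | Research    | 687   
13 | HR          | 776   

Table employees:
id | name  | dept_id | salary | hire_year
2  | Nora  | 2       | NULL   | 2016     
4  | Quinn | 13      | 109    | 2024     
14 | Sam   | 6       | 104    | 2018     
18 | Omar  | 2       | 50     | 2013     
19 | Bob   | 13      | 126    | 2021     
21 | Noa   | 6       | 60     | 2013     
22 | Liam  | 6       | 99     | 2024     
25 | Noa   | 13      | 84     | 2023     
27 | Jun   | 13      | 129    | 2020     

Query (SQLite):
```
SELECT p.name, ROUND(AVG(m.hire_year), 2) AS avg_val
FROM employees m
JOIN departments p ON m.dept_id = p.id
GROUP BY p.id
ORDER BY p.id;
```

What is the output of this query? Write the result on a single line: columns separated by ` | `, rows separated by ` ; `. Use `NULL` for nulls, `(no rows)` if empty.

Finance | 2014.5 ; Research | 2018.33 ; HR | 2022

Join each employees row to its departments via dept_id.
Group joined rows by departments.id; compute ROUND(AVG(m.hire_year), 2) per group.
  2: ids {2, 18} → ROUND(AVG(m.hire_year), 2)=2014.5
  6: ids {14, 21, 22} → ROUND(AVG(m.hire_year), 2)=2018.33
  13: ids {4, 19, 25, 27} → ROUND(AVG(m.hire_year), 2)=2022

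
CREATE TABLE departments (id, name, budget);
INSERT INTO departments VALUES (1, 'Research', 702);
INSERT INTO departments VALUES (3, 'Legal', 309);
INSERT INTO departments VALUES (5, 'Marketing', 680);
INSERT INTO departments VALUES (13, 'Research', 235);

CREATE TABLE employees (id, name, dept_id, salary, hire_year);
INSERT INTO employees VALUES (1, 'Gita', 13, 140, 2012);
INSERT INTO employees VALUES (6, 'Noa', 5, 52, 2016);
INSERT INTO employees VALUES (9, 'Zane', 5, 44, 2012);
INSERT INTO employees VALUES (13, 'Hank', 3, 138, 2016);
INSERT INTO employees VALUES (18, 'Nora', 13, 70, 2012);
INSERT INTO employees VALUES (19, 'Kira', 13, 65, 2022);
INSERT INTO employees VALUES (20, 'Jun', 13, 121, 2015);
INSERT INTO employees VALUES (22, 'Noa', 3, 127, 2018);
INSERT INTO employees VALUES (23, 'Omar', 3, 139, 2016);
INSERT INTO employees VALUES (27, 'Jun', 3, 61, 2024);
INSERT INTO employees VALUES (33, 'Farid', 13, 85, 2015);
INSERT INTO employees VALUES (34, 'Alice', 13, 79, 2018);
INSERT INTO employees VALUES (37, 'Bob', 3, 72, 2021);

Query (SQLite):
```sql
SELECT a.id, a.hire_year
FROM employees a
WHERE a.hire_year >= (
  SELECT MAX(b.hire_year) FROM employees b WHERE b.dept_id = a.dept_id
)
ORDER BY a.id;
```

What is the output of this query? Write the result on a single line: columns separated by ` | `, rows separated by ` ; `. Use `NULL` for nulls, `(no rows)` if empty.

6 | 2016 ; 19 | 2022 ; 27 | 2024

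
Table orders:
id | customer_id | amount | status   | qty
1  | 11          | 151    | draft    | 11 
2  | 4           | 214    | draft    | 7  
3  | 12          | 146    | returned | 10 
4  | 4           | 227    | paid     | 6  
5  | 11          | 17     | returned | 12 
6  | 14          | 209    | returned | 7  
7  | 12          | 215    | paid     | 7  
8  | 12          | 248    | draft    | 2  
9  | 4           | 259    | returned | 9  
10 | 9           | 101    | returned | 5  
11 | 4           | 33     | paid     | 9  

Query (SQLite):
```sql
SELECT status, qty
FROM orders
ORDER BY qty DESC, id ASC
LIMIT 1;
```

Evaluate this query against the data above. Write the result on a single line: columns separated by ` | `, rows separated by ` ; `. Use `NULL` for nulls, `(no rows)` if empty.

returned | 12

Sort by qty desc, tiebreak id asc: (12, id=5), (11, id=1), (10, id=3), (9, id=9) …. Take first 1.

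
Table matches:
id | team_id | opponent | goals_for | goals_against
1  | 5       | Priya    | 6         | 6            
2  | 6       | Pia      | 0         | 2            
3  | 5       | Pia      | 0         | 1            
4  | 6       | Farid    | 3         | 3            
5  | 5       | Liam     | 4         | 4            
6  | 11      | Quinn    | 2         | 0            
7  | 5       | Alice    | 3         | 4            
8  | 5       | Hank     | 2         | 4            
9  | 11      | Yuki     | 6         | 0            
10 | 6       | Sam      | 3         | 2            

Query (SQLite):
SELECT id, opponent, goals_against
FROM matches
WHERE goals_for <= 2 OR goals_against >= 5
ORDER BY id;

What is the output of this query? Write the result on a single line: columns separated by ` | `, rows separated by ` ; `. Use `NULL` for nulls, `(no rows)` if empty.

1 | Priya | 6 ; 2 | Pia | 2 ; 3 | Pia | 1 ; 6 | Quinn | 0 ; 8 | Hank | 4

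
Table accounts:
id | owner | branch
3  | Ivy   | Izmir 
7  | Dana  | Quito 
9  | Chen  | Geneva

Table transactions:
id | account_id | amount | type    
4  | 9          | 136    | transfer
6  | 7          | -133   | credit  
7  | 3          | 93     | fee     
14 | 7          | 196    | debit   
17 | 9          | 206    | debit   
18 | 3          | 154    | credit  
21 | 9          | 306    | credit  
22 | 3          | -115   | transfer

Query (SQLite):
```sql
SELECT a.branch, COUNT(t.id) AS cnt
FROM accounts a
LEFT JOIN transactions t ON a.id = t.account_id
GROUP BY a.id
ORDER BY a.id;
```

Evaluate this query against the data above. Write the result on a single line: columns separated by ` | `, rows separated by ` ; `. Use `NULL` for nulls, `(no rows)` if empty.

LEFT JOIN keeps every accounts row; unmatched ones get NULL for transactions columns.
Group by accounts.id and compute COUNT(t.id). COUNT(col) of an all-NULL group is 0.
  3: ids {7, 18, 22} → COUNT(t.id)=3
  7: ids {6, 14} → COUNT(t.id)=2
  9: ids {4, 17, 21} → COUNT(t.id)=3

Izmir | 3 ; Quito | 2 ; Geneva | 3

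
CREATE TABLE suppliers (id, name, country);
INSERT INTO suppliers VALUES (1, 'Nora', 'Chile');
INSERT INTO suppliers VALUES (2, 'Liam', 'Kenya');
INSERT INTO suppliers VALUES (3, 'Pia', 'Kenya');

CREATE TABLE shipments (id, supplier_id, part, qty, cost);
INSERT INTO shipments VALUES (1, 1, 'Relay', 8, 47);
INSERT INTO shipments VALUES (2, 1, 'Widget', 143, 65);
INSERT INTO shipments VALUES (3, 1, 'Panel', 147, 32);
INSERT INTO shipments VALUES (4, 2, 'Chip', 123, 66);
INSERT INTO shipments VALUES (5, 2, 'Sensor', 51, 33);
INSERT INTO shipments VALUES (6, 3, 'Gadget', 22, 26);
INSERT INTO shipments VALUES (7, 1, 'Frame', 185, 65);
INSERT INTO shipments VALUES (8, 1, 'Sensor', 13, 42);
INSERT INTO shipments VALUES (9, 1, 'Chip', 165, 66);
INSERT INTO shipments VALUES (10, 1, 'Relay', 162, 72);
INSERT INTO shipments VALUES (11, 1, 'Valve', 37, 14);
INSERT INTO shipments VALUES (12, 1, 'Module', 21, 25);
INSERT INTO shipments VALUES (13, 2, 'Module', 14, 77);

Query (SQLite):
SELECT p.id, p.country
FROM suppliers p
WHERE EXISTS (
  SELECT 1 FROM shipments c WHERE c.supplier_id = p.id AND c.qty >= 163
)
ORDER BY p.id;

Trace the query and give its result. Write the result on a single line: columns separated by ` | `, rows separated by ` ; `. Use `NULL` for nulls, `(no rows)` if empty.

1 | Chile

For each suppliers row, check whether any shipments with matching supplier_id has qty >= 163.
Keep rows where that is true.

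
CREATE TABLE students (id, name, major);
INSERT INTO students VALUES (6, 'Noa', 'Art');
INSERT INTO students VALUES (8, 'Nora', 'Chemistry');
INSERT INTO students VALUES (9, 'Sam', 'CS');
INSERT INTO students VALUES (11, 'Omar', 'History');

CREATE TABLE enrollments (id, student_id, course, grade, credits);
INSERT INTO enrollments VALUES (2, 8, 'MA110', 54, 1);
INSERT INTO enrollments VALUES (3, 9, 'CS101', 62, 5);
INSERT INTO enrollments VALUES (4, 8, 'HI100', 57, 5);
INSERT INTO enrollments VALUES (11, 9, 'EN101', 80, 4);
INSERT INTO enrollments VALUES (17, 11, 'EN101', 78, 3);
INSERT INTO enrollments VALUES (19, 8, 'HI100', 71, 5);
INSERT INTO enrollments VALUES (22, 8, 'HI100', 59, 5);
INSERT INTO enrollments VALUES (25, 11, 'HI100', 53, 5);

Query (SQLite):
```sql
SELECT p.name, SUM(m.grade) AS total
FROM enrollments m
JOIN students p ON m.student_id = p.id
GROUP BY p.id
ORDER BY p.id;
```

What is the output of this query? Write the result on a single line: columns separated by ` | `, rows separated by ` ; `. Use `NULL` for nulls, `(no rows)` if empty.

Nora | 241 ; Sam | 142 ; Omar | 131

Join each enrollments row to its students via student_id.
Group joined rows by students.id; compute SUM(m.grade) per group.
  8: ids {2, 4, 19, 22} → SUM(m.grade)=241
  9: ids {3, 11} → SUM(m.grade)=142
  11: ids {17, 25} → SUM(m.grade)=131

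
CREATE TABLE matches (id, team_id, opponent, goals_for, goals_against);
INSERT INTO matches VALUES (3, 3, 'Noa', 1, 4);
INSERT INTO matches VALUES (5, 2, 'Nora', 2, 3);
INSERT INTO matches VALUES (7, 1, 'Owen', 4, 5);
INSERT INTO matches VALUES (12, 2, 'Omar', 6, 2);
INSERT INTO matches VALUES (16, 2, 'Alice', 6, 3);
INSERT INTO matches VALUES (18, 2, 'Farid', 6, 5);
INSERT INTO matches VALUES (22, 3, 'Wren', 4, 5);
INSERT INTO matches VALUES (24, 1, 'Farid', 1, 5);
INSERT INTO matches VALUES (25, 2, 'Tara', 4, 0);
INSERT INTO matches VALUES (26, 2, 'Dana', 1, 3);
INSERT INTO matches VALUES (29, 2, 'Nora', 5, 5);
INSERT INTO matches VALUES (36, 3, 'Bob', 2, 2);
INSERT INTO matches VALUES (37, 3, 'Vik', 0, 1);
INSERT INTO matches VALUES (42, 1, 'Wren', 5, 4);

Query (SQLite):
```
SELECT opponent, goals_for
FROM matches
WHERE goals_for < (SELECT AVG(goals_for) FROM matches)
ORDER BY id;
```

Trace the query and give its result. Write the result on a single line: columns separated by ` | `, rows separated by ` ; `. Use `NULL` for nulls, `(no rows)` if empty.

Noa | 1 ; Nora | 2 ; Farid | 1 ; Dana | 1 ; Bob | 2 ; Vik | 0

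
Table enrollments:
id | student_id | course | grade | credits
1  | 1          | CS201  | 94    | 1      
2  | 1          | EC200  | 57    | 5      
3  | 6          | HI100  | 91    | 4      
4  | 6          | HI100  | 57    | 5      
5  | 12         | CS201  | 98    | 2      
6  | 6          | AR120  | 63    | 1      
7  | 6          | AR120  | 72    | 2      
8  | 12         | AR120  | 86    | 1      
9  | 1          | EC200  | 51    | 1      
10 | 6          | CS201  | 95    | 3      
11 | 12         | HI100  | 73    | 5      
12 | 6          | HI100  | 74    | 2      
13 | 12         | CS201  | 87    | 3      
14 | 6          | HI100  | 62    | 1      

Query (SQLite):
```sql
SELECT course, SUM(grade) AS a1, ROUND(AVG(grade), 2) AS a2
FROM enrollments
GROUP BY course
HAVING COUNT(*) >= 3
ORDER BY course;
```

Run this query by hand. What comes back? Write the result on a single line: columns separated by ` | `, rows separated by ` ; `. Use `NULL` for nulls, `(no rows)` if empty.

AR120 | 221 | 73.67 ; CS201 | 374 | 93.5 ; HI100 | 357 | 71.4

Group enrollments by course.
Per group compute: SUM(grade), ROUND(AVG(grade), 2).
HAVING: drop groups with fewer than 3 rows.
  AR120: ids {6, 7, 8} → SUM(grade)=221, ROUND(AVG(grade), 2)=73.67
  CS201: ids {1, 5, 10, 13} → SUM(grade)=374, ROUND(AVG(grade), 2)=93.5
  EC200: ids {2, 9} → SUM(grade)=108, ROUND(AVG(grade), 2)=54
  HI100: ids {3, 4, 11, 12, 14} → SUM(grade)=357, ROUND(AVG(grade), 2)=71.4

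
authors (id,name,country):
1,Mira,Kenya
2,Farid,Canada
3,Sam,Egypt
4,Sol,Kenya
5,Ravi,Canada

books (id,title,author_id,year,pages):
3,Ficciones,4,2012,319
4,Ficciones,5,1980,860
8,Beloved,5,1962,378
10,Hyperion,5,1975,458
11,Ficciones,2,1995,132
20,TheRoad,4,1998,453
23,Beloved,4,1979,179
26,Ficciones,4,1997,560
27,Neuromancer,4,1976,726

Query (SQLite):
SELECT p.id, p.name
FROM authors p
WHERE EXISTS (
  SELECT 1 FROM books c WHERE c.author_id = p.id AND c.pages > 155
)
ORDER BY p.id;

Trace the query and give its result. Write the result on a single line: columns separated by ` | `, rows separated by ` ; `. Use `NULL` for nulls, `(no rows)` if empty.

4 | Sol ; 5 | Ravi

For each authors row, check whether any books with matching author_id has pages > 155.
Keep rows where that is true.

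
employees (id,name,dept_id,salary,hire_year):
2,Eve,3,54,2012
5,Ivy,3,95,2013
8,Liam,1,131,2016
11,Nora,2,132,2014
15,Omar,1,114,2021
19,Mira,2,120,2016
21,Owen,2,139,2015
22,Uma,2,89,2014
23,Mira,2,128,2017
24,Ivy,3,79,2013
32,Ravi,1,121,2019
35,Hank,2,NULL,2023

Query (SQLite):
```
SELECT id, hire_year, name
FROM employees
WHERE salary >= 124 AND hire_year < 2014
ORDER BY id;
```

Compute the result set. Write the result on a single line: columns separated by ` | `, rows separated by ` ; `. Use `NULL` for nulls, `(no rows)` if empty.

(no rows)

salary >= 124: ids {8, 11, 21, 23}
hire_year < 2014: ids {2, 5, 24}
Combine with AND.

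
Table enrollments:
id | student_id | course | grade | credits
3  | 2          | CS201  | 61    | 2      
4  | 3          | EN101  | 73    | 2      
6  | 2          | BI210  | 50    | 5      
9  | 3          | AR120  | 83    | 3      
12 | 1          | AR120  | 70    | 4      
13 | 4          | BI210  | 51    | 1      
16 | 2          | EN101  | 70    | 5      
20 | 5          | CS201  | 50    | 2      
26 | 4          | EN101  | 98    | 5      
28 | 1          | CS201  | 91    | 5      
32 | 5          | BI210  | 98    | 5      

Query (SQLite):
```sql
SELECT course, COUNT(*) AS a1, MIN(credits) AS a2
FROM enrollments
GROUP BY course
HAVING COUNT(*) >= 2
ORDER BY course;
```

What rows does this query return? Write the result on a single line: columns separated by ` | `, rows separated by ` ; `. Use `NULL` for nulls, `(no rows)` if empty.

Group enrollments by course.
Per group compute: COUNT(*), MIN(credits).
HAVING: drop groups with fewer than 2 rows.
  AR120: ids {9, 12} → COUNT(*)=2, MIN(credits)=3
  BI210: ids {6, 13, 32} → COUNT(*)=3, MIN(credits)=1
  CS201: ids {3, 20, 28} → COUNT(*)=3, MIN(credits)=2
  EN101: ids {4, 16, 26} → COUNT(*)=3, MIN(credits)=2

AR120 | 2 | 3 ; BI210 | 3 | 1 ; CS201 | 3 | 2 ; EN101 | 3 | 2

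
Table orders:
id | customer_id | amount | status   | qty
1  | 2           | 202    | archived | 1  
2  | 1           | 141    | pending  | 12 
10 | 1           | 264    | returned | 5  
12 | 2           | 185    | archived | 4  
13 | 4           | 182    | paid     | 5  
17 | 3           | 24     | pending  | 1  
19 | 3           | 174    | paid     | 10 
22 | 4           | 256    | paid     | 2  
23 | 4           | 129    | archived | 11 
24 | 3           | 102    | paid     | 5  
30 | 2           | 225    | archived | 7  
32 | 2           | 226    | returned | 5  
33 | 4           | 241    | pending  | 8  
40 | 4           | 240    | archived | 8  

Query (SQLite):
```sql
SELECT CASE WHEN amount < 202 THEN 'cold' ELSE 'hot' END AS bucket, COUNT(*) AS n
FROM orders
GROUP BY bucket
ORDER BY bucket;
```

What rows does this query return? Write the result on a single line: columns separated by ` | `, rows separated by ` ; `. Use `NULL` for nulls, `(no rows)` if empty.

Bucket rows by amount < 202 → 'cold' else 'hot'; count each bucket.

cold | 7 ; hot | 7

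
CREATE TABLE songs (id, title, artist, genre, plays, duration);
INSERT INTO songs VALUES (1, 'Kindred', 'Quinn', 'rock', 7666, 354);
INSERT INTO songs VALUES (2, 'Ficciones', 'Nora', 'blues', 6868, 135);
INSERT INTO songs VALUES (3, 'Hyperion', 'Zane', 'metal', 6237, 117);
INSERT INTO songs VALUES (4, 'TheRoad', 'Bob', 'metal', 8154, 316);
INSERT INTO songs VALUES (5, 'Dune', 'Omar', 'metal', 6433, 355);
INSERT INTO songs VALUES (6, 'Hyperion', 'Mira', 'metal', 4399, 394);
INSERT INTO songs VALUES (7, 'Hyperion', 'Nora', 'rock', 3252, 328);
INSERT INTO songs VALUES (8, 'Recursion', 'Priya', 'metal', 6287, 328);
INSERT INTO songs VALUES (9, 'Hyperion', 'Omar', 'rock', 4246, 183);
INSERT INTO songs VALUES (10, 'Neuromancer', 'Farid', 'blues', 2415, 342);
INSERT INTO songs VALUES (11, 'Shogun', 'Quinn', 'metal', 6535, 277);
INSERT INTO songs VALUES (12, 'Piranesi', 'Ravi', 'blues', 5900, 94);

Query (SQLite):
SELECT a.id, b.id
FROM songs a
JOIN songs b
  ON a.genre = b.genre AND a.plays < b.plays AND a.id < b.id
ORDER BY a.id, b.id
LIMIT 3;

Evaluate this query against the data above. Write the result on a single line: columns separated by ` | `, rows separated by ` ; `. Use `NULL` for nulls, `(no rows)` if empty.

Pairs (a,b) with same genre, a.plays < b.plays, a.id < b.id.
genre groups: blues:{2,10,12} metal:{3,4,5,6,8,11} rock:{1,7,9}
Ordered by (a.id, b.id); first 3.

3 | 4 ; 3 | 5 ; 3 | 8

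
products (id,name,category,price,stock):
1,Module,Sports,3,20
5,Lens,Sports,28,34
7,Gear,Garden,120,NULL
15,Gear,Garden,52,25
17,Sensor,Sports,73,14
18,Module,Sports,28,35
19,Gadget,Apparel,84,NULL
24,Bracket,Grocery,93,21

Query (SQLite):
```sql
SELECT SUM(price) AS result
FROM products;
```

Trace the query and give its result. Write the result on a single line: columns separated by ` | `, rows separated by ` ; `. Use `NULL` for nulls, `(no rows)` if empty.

481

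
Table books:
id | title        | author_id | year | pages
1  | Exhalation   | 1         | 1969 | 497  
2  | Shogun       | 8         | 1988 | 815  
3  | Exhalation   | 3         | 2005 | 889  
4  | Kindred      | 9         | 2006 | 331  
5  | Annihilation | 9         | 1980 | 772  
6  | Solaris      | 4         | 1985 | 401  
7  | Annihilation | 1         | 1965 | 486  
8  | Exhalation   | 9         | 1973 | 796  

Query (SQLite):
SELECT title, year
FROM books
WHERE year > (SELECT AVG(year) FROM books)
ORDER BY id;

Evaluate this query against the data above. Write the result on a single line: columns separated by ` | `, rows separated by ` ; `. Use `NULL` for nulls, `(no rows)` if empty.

Shogun | 1988 ; Exhalation | 2005 ; Kindred | 2006 ; Solaris | 1985

Scalar subquery: AVG(year) over all books rows = 1983.875.
Keep rows where year > that value.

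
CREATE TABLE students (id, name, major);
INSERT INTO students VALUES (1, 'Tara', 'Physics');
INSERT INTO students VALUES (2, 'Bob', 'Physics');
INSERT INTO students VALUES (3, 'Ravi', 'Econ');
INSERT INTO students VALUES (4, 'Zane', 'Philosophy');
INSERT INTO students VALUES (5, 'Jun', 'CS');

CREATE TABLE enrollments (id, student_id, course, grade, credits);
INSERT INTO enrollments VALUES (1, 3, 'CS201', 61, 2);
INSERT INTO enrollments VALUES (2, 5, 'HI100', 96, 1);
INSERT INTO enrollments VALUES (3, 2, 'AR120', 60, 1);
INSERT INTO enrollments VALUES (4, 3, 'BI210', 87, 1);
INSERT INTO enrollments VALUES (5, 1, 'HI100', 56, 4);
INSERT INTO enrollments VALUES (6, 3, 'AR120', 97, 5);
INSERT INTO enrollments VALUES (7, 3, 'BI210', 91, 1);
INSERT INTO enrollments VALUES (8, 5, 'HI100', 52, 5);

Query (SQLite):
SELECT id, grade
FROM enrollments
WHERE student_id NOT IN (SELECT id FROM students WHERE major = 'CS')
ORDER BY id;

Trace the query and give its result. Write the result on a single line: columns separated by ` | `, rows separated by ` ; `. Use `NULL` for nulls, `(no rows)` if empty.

1 | 61 ; 3 | 60 ; 4 | 87 ; 5 | 56 ; 6 | 97 ; 7 | 91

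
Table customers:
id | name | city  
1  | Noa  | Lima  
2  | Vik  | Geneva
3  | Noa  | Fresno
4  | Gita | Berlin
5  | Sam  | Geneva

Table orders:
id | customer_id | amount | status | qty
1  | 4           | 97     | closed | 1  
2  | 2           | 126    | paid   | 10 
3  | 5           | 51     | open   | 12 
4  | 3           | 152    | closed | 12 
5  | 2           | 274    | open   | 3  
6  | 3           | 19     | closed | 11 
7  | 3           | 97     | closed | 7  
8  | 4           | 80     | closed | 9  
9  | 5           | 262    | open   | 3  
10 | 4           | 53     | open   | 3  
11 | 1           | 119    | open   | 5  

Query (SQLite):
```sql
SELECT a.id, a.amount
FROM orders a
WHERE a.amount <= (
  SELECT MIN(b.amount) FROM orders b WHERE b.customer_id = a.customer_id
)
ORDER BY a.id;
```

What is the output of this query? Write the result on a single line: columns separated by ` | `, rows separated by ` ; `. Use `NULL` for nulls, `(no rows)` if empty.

For each orders row a, compute MIN(amount) over rows sharing a.customer_id.
Keep row a if a.amount <= that per-group MIN.
  customer_id=1: MIN(amount) = 119
  customer_id=2: MIN(amount) = 126
  customer_id=3: MIN(amount) = 19
  customer_id=4: MIN(amount) = 53
  customer_id=5: MIN(amount) = 51

2 | 126 ; 3 | 51 ; 6 | 19 ; 10 | 53 ; 11 | 119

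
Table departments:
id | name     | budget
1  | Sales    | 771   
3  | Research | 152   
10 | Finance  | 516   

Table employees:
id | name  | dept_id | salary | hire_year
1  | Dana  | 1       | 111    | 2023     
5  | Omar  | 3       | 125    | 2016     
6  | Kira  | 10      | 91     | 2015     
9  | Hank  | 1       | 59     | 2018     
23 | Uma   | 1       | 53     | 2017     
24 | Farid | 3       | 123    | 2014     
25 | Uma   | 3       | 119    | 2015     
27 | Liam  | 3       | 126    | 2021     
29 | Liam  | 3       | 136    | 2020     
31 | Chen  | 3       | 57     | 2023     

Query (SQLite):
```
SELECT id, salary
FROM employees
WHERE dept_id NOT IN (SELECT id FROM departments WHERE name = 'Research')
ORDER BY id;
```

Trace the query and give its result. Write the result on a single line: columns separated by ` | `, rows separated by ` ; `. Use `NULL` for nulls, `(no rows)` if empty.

1 | 111 ; 6 | 91 ; 9 | 59 ; 23 | 53

Inner query: departments.id where name = 'Research'.
Outer: keep employees rows whose dept_id is not in that set.
Inner query → {3}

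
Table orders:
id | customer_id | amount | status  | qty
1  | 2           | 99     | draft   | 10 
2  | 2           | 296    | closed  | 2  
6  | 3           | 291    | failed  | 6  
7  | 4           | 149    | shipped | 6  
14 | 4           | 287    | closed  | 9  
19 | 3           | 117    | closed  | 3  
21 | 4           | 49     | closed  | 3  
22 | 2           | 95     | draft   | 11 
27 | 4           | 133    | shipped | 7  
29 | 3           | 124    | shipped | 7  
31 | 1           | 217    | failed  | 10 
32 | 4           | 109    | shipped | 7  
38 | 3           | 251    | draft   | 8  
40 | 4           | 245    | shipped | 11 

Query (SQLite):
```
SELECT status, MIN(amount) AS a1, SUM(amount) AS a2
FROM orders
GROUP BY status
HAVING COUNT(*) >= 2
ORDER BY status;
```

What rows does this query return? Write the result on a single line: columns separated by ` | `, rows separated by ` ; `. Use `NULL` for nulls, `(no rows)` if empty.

closed | 49 | 749 ; draft | 95 | 445 ; failed | 217 | 508 ; shipped | 109 | 760

Group orders by status.
Per group compute: MIN(amount), SUM(amount).
HAVING: drop groups with fewer than 2 rows.
  closed: ids {2, 14, 19, 21} → MIN(amount)=49, SUM(amount)=749
  draft: ids {1, 22, 38} → MIN(amount)=95, SUM(amount)=445
  failed: ids {6, 31} → MIN(amount)=217, SUM(amount)=508
  shipped: ids {7, 27, 29, 32, 40} → MIN(amount)=109, SUM(amount)=760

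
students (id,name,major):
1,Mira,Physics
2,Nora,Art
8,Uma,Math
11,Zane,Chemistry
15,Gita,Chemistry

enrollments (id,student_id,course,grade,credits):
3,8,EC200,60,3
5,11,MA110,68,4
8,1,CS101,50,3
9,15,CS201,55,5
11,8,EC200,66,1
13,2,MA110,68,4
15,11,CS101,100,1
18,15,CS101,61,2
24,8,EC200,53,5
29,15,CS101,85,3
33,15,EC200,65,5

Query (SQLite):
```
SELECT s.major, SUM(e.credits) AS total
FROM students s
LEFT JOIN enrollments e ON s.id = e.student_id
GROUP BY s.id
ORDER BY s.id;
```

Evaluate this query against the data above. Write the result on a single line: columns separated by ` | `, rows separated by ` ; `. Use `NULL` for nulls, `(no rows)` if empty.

LEFT JOIN keeps every students row; unmatched ones get NULL for enrollments columns.
Group by students.id and compute SUM(e.credits). SUM over an all-NULL group is NULL.
  1: ids {8} → SUM(e.credits)=3
  2: ids {13} → SUM(e.credits)=4
  8: ids {3, 11, 24} → SUM(e.credits)=9
  11: ids {5, 15} → SUM(e.credits)=5
  15: ids {9, 18, 29, 33} → SUM(e.credits)=15

Physics | 3 ; Art | 4 ; Math | 9 ; Chemistry | 5 ; Chemistry | 15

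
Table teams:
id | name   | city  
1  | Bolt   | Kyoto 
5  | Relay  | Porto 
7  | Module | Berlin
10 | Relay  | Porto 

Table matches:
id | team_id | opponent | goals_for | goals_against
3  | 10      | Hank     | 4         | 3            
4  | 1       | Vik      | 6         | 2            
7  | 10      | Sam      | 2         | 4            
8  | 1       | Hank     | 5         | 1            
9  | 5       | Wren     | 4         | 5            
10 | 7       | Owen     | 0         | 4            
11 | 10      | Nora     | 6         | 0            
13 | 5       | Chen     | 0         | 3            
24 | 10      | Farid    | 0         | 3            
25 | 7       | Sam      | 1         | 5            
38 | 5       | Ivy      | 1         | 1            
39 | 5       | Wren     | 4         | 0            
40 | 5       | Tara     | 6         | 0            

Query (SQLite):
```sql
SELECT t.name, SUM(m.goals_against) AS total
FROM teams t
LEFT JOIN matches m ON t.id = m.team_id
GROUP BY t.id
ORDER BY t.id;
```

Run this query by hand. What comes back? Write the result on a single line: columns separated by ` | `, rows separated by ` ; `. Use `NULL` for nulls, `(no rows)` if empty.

Bolt | 3 ; Relay | 9 ; Module | 9 ; Relay | 10

LEFT JOIN keeps every teams row; unmatched ones get NULL for matches columns.
Group by teams.id and compute SUM(m.goals_against). SUM over an all-NULL group is NULL.
  1: ids {4, 8} → SUM(m.goals_against)=3
  5: ids {9, 13, 38, 39, 40} → SUM(m.goals_against)=9
  7: ids {10, 25} → SUM(m.goals_against)=9
  10: ids {3, 7, 11, 24} → SUM(m.goals_against)=10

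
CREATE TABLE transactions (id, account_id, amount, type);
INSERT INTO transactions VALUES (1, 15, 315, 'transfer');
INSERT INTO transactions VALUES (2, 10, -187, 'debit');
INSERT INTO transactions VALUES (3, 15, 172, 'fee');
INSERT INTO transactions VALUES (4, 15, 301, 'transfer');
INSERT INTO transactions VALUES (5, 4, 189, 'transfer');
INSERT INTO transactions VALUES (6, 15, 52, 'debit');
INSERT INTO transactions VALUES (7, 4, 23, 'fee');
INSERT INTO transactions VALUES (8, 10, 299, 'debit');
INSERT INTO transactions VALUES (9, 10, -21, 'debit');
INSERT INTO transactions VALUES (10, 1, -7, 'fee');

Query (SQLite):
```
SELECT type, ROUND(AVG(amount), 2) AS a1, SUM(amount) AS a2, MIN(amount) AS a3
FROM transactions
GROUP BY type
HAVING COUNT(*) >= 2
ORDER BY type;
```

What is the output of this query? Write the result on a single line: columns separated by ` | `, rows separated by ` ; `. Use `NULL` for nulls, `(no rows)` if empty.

Group transactions by type.
Per group compute: ROUND(AVG(amount), 2), SUM(amount), MIN(amount).
HAVING: drop groups with fewer than 2 rows.
  debit: ids {2, 6, 8, 9} → ROUND(AVG(amount), 2)=35.75, SUM(amount)=143, MIN(amount)=-187
  fee: ids {3, 7, 10} → ROUND(AVG(amount), 2)=62.67, SUM(amount)=188, MIN(amount)=-7
  transfer: ids {1, 4, 5} → ROUND(AVG(amount), 2)=268.33, SUM(amount)=805, MIN(amount)=189

debit | 35.75 | 143 | -187 ; fee | 62.67 | 188 | -7 ; transfer | 268.33 | 805 | 189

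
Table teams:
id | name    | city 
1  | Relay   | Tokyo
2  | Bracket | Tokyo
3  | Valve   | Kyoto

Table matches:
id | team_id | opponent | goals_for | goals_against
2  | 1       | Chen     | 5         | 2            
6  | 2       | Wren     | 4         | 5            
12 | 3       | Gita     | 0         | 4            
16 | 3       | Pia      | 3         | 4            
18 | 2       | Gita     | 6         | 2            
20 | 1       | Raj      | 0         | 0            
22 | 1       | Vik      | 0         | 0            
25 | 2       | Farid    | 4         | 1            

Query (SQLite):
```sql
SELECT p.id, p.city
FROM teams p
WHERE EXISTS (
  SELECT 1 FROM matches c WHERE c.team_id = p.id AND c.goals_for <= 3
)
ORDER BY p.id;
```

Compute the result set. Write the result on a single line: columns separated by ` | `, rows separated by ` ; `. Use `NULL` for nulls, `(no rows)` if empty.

For each teams row, check whether any matches with matching team_id has goals_for <= 3.
Keep rows where that is true.

1 | Tokyo ; 3 | Kyoto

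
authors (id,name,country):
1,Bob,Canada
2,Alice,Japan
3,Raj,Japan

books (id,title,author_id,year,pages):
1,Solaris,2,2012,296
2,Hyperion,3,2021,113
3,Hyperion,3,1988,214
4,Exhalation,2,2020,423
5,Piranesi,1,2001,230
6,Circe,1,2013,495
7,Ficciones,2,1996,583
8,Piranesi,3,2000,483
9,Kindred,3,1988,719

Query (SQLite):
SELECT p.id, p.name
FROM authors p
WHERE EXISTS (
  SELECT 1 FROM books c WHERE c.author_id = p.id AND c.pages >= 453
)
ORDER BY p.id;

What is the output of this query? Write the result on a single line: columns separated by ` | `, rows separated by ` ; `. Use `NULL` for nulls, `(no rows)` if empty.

1 | Bob ; 2 | Alice ; 3 | Raj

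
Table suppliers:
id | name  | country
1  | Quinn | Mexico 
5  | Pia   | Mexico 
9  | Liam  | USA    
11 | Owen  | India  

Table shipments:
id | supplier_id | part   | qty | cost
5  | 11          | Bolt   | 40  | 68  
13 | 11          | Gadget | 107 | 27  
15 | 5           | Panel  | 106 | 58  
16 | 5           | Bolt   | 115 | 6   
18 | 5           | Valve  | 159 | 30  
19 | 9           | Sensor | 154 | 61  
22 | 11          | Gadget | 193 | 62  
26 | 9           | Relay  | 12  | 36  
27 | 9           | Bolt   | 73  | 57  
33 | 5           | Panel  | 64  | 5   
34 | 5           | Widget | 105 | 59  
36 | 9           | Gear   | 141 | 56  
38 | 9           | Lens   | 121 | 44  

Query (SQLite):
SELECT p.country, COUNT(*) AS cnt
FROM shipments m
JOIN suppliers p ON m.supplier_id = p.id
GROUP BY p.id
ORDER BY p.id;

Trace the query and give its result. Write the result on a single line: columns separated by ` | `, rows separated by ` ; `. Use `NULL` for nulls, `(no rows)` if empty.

Mexico | 5 ; USA | 5 ; India | 3

Join each shipments row to its suppliers via supplier_id.
Group joined rows by suppliers.id; compute COUNT(*) per group.
  5: ids {15, 16, 18, 33, 34} → COUNT(*)=5
  9: ids {19, 26, 27, 36, 38} → COUNT(*)=5
  11: ids {5, 13, 22} → COUNT(*)=3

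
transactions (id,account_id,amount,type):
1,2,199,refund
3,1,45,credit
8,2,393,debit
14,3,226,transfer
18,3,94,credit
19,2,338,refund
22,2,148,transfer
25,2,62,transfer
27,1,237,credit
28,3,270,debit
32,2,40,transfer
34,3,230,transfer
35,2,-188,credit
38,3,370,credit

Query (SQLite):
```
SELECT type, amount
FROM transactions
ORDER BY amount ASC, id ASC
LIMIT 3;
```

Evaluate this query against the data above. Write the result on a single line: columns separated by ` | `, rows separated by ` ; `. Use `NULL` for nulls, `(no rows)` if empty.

credit | -188 ; transfer | 40 ; credit | 45

Sort by amount asc, tiebreak id asc: (-188, id=35), (40, id=32), (45, id=3), (62, id=25), (94, id=18), (148, id=22) …. Take first 3.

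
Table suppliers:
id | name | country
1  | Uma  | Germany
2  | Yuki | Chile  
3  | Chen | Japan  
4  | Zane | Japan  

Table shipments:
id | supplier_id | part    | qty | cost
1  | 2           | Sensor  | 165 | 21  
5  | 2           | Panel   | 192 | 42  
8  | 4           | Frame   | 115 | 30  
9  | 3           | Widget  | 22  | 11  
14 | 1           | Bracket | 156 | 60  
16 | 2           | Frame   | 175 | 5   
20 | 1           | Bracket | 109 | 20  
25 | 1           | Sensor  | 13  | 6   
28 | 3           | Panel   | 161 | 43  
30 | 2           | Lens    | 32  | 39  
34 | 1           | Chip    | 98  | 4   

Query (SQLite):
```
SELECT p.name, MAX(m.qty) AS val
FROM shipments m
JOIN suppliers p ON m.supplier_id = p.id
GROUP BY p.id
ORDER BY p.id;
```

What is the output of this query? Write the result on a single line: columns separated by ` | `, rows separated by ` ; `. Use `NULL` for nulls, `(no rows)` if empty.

Join each shipments row to its suppliers via supplier_id.
Group joined rows by suppliers.id; compute MAX(m.qty) per group.
  1: ids {14, 20, 25, 34} → MAX(m.qty)=156
  2: ids {1, 5, 16, 30} → MAX(m.qty)=192
  3: ids {9, 28} → MAX(m.qty)=161
  4: ids {8} → MAX(m.qty)=115

Uma | 156 ; Yuki | 192 ; Chen | 161 ; Zane | 115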